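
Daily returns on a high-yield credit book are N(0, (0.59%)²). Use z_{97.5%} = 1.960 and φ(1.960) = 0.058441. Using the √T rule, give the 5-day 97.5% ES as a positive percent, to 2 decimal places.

σ_{5d} = 0.59% × √5 = 1.319%.
ES multiplier = φ(z)/(1−α) = 0.058441/0.025 = 2.338.
ES = 1.319% × 2.338 = 3.084%.

3.08%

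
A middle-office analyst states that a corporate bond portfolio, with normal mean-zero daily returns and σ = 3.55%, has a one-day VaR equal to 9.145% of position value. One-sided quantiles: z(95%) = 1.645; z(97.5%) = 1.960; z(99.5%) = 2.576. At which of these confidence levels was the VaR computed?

Implied z = VaR/σ = 9.145 / 3.55 = 2.576.
This matches z(99.5%) = 2.576.

99.5%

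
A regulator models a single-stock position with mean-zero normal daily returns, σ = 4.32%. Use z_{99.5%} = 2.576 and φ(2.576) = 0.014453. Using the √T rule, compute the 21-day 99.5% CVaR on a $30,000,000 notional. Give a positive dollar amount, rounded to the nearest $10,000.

σ_{21d} = 4.32% × √21 = 19.797%.
ES multiplier = φ(z)/(1−α) = 0.014453/0.005 = 2.891.
ES = 19.797% × 2.891 = 57.233%; on $30,000,000: $17,169,900.

$17,170,000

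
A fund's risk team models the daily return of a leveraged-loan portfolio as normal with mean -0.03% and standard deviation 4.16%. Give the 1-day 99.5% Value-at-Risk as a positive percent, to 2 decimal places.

At 99.5% one-sided, z = 2.576.
VaR = −μ + z·σ = −(-0.03%) + 2.576 × 4.16% = 10.746%.

10.75%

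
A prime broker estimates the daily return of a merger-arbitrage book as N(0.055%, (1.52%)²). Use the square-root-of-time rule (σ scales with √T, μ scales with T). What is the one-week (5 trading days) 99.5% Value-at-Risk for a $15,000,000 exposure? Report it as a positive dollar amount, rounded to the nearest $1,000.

At 99.5%, z = 2.576.
σ_{5d} = 1.52% × √5 = 3.399%; μ_{5d} = 5 × 0.055% = 0.275%.
VaR = −(0.275%) + 2.576 × 3.399% = 8.481%.
On $15,000,000: 0.08481 × $15,000,000 = $1,272,150.

$1,272,000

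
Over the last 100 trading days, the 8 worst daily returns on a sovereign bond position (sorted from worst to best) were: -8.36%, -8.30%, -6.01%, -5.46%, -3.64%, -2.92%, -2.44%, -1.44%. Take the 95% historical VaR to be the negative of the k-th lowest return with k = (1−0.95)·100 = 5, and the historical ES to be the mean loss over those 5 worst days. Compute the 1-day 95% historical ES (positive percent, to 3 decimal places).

6.354%

The 5 worst returns sum to -31.77%.
ES = −(-31.77%) / 5 = 6.354%.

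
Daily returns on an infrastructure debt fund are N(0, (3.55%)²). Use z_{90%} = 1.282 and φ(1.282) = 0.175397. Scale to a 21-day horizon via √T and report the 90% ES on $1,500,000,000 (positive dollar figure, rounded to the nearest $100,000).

$428,000,000

σ_{21d} = 3.55% × √21 = 16.268%.
ES multiplier = φ(z)/(1−α) = 0.175397/0.1 = 1.754.
ES = 16.268% × 1.754 = 28.534%; on $1,500,000,000: $428,010,000.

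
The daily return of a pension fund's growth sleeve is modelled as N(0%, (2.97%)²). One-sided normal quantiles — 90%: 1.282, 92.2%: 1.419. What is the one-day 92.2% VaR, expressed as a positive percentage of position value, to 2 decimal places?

4.21%

VaR = z·σ = 1.419 × 2.97% = 4.214%.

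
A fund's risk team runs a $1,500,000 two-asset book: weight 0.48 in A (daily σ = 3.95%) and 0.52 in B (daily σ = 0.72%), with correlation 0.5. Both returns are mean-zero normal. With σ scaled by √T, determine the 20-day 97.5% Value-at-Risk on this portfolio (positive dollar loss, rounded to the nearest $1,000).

$277,000

σ_p = √(0.48²·3.95² + 0.52²·0.72² + 2·0.5·0.48·0.52·3.95·0.72) = 2.108%.
σ_{20d} = 2.108% × √20 = 9.427%.
z(97.5%) = 1.960.
VaR = 1.960 × 9.427% = 18.477%; on $1,500,000 that is $277,155.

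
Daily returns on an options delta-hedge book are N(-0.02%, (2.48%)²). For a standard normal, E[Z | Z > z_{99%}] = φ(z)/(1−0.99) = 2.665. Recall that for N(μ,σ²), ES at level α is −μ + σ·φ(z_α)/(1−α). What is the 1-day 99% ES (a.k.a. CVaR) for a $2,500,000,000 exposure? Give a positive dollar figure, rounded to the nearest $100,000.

ES = −(-0.02%) + 2.48% × 2.665 = 6.629%.
On $2,500,000,000: 0.06629 × $2,500,000,000 = $165,725,000.

$165,700,000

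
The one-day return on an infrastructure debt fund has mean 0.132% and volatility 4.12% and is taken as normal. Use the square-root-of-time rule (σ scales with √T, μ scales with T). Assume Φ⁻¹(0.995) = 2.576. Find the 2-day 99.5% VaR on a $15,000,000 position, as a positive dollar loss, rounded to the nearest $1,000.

σ_{2d} = 4.12% × √2 = 5.827%; μ_{2d} = 2 × 0.132% = 0.264%.
VaR = −(0.264%) + 2.576 × 5.827% = 14.746%.
On $15,000,000: 0.14746 × $15,000,000 = $2,211,900.

$2,212,000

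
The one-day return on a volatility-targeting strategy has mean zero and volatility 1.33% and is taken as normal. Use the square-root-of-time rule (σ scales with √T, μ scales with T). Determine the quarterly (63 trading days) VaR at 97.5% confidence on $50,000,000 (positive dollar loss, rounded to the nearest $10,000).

At 97.5%, z = 1.960.
σ_{63d} = 1.33% × √63 = 10.557%.
VaR = 1.960 × 10.557% = 20.692%.
On $50,000,000: 0.20692 × $50,000,000 = $10,346,000.

$10,350,000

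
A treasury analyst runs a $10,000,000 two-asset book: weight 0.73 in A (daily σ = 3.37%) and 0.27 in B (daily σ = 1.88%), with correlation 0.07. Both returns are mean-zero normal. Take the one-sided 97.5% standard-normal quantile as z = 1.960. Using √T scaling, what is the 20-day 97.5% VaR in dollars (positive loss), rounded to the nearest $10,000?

$2,230,000

σ_p = √(0.73²·3.37² + 0.27²·1.88² + 2·0.07·0.73·0.27·3.37·1.88) = 2.546%.
σ_{20d} = 2.546% × √20 = 11.386%.
VaR = 1.960 × 11.386% = 22.317%; on $10,000,000 that is $2,231,700.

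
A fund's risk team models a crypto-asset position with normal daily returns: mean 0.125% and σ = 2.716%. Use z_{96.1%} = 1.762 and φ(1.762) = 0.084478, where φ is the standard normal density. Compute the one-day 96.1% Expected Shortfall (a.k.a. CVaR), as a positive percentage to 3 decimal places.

Tail multiplier: φ(z)/(1−α) = 0.084478 / 0.039 = 2.166.
ES = −(0.125%) + 2.716% × 2.166 = 5.758%.

5.758%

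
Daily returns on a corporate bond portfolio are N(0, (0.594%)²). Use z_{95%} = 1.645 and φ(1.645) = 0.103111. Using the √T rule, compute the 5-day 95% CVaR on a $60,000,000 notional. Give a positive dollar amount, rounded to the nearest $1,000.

$1,643,000

σ_{5d} = 0.594% × √5 = 1.328%.
ES multiplier = φ(z)/(1−α) = 0.103111/0.05 = 2.062.
ES = 1.328% × 2.062 = 2.738%; on $60,000,000: $1,642,800.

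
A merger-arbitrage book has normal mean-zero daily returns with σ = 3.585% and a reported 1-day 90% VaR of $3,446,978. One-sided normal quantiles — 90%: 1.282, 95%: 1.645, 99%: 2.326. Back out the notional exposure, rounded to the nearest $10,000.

VaR as a fraction of value: z·σ = 1.282 × 3.585% = 4.59597%.
Position = $3,446,978 / 0.0459597 = $75,000,011.

$75,000,000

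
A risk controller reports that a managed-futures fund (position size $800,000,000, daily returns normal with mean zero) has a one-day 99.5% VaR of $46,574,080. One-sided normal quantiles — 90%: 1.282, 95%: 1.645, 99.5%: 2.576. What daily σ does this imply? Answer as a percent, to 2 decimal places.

2.26%

VaR as a fraction: $46,574,080 / $800,000,000 = 5.822%.
σ = VaR / z = 5.822% / 2.576 = 2.260%.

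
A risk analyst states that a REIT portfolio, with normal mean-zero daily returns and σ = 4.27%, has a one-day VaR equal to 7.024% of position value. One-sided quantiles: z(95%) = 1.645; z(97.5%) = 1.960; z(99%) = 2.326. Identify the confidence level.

Implied z = VaR/σ = 7.024 / 4.27 = 1.645.
This matches z(95%) = 1.645.

95%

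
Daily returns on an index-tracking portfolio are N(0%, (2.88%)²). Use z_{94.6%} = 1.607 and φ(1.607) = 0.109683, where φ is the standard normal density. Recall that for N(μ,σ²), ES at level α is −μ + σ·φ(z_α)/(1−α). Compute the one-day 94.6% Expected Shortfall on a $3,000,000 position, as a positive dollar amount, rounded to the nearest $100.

$175,500

Tail multiplier: φ(z)/(1−α) = 0.109683 / 0.054 = 2.031.
ES = 2.88% × 2.031 = 5.849%.
On $3,000,000: 0.05849 × $3,000,000 = $175,470.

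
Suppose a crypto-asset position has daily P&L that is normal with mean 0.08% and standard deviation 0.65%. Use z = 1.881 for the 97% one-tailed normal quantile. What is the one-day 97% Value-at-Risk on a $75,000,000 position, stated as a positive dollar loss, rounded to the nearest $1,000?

VaR = −μ + z·σ = −(0.08%) + 1.881 × 0.65% = 1.143%.
On $75,000,000: 0.01143 × $75,000,000 = $857,250.

$857,000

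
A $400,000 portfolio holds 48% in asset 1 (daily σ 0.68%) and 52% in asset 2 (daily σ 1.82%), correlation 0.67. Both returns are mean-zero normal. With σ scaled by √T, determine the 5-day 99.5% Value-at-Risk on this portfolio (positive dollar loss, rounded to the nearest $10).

$27,420

σ_p = √(0.48²·0.68² + 0.52²·1.82² + 2·0.67·0.48·0.52·0.68·1.82) = 1.190%.
σ_{5d} = 1.190% × √5 = 2.661%.
z(99.5%) = 2.576.
VaR = 2.576 × 2.661% = 6.855%; on $400,000 that is $27,420.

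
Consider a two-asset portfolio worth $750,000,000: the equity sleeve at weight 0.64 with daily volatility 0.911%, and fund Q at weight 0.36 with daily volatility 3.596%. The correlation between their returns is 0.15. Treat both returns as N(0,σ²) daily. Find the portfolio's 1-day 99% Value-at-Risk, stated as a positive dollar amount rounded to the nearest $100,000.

$26,100,000

σ_p² = 0.64²·0.911² + 0.36²·3.596² + 2·0.15·0.64·0.36·0.911·3.596 = 2.2423 (%²).
σ_p = √2.2423 = 1.497%.
At 99%, z = 2.326.
VaR = 2.326 × 1.497% = 3.482%; on $750,000,000 that is $26,115,000.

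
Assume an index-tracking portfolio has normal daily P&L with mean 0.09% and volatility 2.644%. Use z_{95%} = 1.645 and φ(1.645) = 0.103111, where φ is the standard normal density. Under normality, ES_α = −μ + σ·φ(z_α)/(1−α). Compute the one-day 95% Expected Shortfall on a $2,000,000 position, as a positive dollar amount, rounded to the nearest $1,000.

Tail multiplier: φ(z)/(1−α) = 0.103111 / 0.05 = 2.062.
ES = −(0.09%) + 2.644% × 2.062 = 5.362%.
On $2,000,000: 0.05362 × $2,000,000 = $107,240.

$107,000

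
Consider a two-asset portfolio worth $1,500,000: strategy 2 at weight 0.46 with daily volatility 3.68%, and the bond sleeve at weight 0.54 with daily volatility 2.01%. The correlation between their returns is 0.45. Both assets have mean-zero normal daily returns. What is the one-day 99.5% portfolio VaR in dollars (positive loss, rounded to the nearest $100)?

σ_p² = 0.46²·3.68² + 0.54²·2.01² + 2·0.45·0.46·0.54·3.68·2.01 = 5.6973 (%²).
σ_p = √5.6973 = 2.387%.
At 99.5%, z = 2.576.
VaR = 2.576 × 2.387% = 6.149%; on $1,500,000 that is $92,235.

$92,200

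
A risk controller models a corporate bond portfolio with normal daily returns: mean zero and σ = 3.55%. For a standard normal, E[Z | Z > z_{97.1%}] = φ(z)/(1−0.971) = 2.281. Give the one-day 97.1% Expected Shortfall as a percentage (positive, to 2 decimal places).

ES = 3.55% × 2.281 = 8.098%.

8.10%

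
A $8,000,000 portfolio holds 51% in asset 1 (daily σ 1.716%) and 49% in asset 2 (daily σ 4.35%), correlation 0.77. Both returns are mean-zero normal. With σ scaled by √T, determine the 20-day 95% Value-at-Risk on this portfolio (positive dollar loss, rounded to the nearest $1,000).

$1,683,000

σ_p = √(0.51²·1.716² + 0.49²·4.35² + 2·0.77·0.51·0.49·1.716·4.35) = 2.860%.
σ_{20d} = 2.860% × √20 = 12.790%.
z(95%) = 1.645.
VaR = 1.645 × 12.790% = 21.040%; on $8,000,000 that is $1,683,200.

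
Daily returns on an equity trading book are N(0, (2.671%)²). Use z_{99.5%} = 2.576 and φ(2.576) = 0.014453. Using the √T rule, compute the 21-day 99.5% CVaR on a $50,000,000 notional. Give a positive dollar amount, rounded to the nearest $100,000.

$17,700,000

σ_{21d} = 2.671% × √21 = 12.240%.
ES multiplier = φ(z)/(1−α) = 0.014453/0.005 = 2.891.
ES = 12.240% × 2.891 = 35.386%; on $50,000,000: $17,693,000.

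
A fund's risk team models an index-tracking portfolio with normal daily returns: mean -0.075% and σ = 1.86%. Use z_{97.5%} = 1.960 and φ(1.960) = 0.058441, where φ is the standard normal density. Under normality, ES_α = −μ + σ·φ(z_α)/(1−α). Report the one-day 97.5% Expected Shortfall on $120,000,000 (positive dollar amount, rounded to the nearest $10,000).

$5,310,000

Tail multiplier: φ(z)/(1−α) = 0.058441 / 0.025 = 2.338.
ES = −(-0.075%) + 1.86% × 2.338 = 4.424%.
On $120,000,000: 0.04424 × $120,000,000 = $5,308,800.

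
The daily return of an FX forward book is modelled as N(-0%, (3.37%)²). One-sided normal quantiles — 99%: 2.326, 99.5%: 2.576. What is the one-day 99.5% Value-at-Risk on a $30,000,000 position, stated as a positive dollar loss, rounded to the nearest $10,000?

$2,600,000

VaR = z·σ = 2.576 × 3.37% = 8.681%.
On $30,000,000: 0.08681 × $30,000,000 = $2,604,300.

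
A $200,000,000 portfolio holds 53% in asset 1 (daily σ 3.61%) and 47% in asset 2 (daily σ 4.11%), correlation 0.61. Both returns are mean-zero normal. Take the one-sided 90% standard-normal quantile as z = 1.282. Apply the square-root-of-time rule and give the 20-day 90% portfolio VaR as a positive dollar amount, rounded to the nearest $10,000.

σ_p = √(0.53²·3.61² + 0.47²·4.11² + 2·0.61·0.53·0.47·3.61·4.11) = 3.450%.
σ_{20d} = 3.450% × √20 = 15.429%.
VaR = 1.282 × 15.429% = 19.780%; on $200,000,000 that is $39,560,000.

$39,560,000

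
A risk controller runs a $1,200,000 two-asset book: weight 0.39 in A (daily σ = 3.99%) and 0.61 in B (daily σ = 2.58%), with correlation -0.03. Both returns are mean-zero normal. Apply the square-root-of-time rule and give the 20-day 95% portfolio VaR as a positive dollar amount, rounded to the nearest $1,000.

σ_p = √(0.39²·3.99² + 0.61²·2.58² + 2·-0.03·0.39·0.61·3.99·2.58) = 2.180%.
σ_{20d} = 2.180% × √20 = 9.749%.
z(95%) = 1.645.
VaR = 1.645 × 9.749% = 16.037%; on $1,200,000 that is $192,444.

$192,000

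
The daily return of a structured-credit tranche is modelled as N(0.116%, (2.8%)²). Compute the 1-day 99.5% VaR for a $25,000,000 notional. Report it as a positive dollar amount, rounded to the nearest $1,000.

$1,774,000

At 99.5% one-sided, z = 2.576.
VaR = −μ + z·σ = −(0.116%) + 2.576 × 2.8% = 7.097%.
On $25,000,000: 0.07097 × $25,000,000 = $1,774,250.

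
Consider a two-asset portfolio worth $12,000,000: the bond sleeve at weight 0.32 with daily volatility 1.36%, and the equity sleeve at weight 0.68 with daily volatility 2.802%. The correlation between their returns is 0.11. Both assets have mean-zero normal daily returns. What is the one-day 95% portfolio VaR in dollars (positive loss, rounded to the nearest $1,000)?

$395,000

σ_p² = 0.32²·1.36² + 0.68²·2.802² + 2·0.11·0.32·0.68·1.36·2.802 = 4.0022 (%²).
σ_p = √4.0022 = 2.001%.
At 95%, z = 1.645.
VaR = 1.645 × 2.001% = 3.292%; on $12,000,000 that is $395,040.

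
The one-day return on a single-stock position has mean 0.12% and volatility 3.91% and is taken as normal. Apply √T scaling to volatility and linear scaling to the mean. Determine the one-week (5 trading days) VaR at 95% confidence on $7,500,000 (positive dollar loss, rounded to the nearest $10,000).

At 95%, z = 1.645.
σ_{5d} = 3.91% × √5 = 8.743%; μ_{5d} = 5 × 0.12% = 0.600%.
VaR = −(0.600%) + 1.645 × 8.743% = 13.782%.
On $7,500,000: 0.13782 × $7,500,000 = $1,033,650.

$1,030,000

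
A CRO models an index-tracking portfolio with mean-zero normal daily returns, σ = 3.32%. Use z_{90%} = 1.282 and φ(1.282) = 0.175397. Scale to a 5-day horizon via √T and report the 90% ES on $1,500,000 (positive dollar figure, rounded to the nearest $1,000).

$195,000

σ_{5d} = 3.32% × √5 = 7.424%.
ES multiplier = φ(z)/(1−α) = 0.175397/0.1 = 1.754.
ES = 7.424% × 1.754 = 13.022%; on $1,500,000: $195,330.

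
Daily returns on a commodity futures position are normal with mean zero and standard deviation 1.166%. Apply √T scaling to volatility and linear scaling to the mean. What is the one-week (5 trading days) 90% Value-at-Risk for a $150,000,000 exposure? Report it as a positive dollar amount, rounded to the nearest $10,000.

$5,010,000

At 90%, z = 1.282.
σ_{5d} = 1.166% × √5 = 2.607%.
VaR = 1.282 × 2.607% = 3.342%.
On $150,000,000: 0.03342 × $150,000,000 = $5,013,000.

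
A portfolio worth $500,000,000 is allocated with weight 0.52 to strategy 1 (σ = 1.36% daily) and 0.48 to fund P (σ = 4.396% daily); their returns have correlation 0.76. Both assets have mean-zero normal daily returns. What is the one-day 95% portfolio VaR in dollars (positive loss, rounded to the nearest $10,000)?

$22,100,000

σ_p² = 0.52²·1.36² + 0.48²·4.396² + 2·0.76·0.52·0.48·1.36·4.396 = 7.2208 (%²).
σ_p = √7.2208 = 2.687%.
At 95%, z = 1.645.
VaR = 1.645 × 2.687% = 4.420%; on $500,000,000 that is $22,100,000.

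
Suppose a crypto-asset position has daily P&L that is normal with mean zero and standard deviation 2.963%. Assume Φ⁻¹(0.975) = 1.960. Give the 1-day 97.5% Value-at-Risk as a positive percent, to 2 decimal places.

VaR = z·σ = 1.960 × 2.963% = 5.807%.

5.81%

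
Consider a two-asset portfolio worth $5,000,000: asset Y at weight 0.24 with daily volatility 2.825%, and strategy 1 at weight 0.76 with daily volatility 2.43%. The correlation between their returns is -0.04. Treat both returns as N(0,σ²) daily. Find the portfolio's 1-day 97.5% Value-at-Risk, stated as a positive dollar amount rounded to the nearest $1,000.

σ_p² = 0.24²·2.825² + 0.76²·2.43² + 2·-0.04·0.24·0.76·2.825·2.43 = 3.7702 (%²).
σ_p = √3.7702 = 1.942%.
At 97.5%, z = 1.960.
VaR = 1.960 × 1.942% = 3.806%; on $5,000,000 that is $190,300.

$190,000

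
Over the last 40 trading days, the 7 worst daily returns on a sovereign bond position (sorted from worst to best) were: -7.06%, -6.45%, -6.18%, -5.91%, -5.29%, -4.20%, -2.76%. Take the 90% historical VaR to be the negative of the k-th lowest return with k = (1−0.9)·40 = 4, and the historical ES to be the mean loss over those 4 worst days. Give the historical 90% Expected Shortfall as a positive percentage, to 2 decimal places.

6.40%

The 4 worst returns sum to -25.60%.
ES = −(-25.60%) / 4 = 6.4% ≈ 6.40%.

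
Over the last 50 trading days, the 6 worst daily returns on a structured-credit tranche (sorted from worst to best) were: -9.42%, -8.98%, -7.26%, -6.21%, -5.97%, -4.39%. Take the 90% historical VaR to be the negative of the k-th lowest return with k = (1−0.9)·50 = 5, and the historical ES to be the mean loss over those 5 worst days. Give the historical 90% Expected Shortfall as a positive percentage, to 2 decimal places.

7.57%

The 5 worst returns sum to -37.84%.
ES = −(-37.84%) / 5 = 7.568% ≈ 7.57%.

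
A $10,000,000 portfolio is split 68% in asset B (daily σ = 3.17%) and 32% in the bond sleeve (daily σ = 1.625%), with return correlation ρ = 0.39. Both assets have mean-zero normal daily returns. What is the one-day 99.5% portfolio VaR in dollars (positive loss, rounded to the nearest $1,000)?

σ_p² = 0.68²·3.17² + 0.32²·1.625² + 2·0.39·0.68·0.32·3.17·1.625 = 5.7913 (%²).
σ_p = √5.7913 = 2.407%.
At 99.5%, z = 2.576.
VaR = 2.576 × 2.407% = 6.200%; on $10,000,000 that is $620,000.

$620,000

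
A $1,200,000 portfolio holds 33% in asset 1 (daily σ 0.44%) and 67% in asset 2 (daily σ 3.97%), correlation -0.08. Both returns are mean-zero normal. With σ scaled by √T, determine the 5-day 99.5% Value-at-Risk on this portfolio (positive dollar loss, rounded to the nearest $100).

σ_p = √(0.33²·0.44² + 0.67²·3.97² + 2·-0.08·0.33·0.67·0.44·3.97) = 2.652%.
σ_{5d} = 2.652% × √5 = 5.930%.
z(99.5%) = 2.576.
VaR = 2.576 × 5.930% = 15.276%; on $1,200,000 that is $183,312.

$183,300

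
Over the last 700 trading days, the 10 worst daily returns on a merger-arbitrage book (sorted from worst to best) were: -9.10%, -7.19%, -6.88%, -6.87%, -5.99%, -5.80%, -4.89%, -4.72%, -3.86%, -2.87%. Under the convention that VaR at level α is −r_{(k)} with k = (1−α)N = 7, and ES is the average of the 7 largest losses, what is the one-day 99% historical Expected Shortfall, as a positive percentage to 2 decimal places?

The 7 worst returns sum to -46.72%.
ES = −(-46.72%) / 7 = 6.6742…% ≈ 6.67%.

6.67%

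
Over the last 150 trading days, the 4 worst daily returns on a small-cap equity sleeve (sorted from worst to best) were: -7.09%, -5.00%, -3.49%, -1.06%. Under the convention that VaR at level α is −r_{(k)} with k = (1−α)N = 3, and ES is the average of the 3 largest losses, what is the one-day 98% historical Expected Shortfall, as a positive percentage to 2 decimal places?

5.19%

The 3 worst returns sum to -15.58%.
ES = −(-15.58%) / 3 = 5.1933…% ≈ 5.19%.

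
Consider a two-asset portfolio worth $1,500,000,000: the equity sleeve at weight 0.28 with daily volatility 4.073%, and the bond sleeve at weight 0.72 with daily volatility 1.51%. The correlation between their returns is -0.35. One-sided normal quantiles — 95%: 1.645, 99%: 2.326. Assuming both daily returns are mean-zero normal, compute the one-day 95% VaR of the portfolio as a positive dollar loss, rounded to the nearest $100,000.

σ_p² = 0.28²·4.073² + 0.72²·1.51² + 2·-0.35·0.28·0.72·4.073·1.51 = 1.6147 (%²).
σ_p = √1.6147 = 1.271%.
VaR = 1.645 × 1.271% = 2.091%; on $1,500,000,000 that is $31,365,000.

$31,400,000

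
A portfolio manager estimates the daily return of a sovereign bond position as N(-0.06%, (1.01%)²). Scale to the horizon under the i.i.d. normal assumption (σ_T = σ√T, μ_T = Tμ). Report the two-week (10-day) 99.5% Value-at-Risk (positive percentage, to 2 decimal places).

At 99.5%, z = 2.576.
σ_{10d} = 1.01% × √10 = 3.194%; μ_{10d} = 10 × -0.06% = -0.600%.
VaR = −(-0.600%) + 2.576 × 3.194% = 8.828%.

8.83%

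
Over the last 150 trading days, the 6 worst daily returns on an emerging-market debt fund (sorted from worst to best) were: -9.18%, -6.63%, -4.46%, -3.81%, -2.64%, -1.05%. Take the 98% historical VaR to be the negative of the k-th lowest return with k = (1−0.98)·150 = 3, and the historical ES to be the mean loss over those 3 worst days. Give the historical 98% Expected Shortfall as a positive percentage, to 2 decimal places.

6.76%

The 3 worst returns sum to -20.27%.
ES = −(-20.27%) / 3 = 6.7566…% ≈ 6.76%.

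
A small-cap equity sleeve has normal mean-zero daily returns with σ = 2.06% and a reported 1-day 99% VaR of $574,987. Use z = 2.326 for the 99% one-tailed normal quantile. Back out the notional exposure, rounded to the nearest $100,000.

$12,000,000

VaR as a fraction of value: z·σ = 2.326 × 2.06% = 4.79156%.
Position = $574,987 / 0.0479156 = $11,999,996.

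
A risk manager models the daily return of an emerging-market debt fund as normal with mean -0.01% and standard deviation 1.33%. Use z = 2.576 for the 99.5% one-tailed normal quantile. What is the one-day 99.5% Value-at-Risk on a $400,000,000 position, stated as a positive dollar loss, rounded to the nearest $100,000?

VaR = −μ + z·σ = −(-0.01%) + 2.576 × 1.33% = 3.436%.
On $400,000,000: 0.03436 × $400,000,000 = $13,744,000.

$13,700,000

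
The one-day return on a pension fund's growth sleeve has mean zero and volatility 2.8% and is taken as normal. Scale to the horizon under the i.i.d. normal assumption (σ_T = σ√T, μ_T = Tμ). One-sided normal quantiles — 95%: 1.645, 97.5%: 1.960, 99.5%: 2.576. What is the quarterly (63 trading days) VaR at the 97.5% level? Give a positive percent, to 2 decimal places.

43.56%

σ_{63d} = 2.8% × √63 = 22.224%.
VaR = 1.960 × 22.224% = 43.559%.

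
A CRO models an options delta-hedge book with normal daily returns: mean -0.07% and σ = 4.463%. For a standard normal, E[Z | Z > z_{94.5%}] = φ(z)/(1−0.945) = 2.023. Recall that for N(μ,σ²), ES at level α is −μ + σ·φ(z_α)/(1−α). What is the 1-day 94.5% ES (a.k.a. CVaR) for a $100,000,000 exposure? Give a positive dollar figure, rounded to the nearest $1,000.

$9,099,000

ES = −(-0.07%) + 4.463% × 2.023 = 9.099%.
On $100,000,000: 0.09099 × $100,000,000 = $9,099,000.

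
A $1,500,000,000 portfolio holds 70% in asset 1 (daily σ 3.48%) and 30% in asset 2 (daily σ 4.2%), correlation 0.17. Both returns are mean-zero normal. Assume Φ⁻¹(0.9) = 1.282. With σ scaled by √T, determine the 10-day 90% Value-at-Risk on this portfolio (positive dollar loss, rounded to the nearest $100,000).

$178,000,000

σ_p = √(0.7²·3.48² + 0.3²·4.2² + 2·0.17·0.7·0.3·3.48·4.2) = 2.927%.
σ_{10d} = 2.927% × √10 = 9.256%.
VaR = 1.282 × 9.256% = 11.866%; on $1,500,000,000 that is $177,990,000.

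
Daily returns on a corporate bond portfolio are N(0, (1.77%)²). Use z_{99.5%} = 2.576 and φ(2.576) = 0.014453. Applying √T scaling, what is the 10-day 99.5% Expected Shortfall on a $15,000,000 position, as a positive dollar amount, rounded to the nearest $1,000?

σ_{10d} = 1.77% × √10 = 5.597%.
ES multiplier = φ(z)/(1−α) = 0.014453/0.005 = 2.891.
ES = 5.597% × 2.891 = 16.181%; on $15,000,000: $2,427,150.

$2,427,000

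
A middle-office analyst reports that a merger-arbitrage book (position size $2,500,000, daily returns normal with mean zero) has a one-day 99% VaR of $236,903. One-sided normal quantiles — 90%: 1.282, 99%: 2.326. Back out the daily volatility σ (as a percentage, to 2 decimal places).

4.07%

VaR as a fraction: $236,903 / $2,500,000 = 9.476%.
σ = VaR / z = 9.476% / 2.326 = 4.074%.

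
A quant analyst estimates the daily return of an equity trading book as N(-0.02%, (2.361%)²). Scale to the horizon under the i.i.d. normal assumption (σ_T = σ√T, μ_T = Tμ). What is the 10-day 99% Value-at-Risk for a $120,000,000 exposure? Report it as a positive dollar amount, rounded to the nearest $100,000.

At 99%, z = 2.326.
σ_{10d} = 2.361% × √10 = 7.466%; μ_{10d} = 10 × -0.02% = -0.200%.
VaR = −(-0.200%) + 2.326 × 7.466% = 17.566%.
On $120,000,000: 0.17566 × $120,000,000 = $21,079,200.

$21,100,000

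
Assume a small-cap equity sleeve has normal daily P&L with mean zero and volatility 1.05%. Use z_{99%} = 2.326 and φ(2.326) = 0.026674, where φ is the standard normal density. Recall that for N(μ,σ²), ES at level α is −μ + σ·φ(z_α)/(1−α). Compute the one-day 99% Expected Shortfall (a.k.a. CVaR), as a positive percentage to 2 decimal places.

2.80%

Tail multiplier: φ(z)/(1−α) = 0.026674 / 0.01 = 2.667.
ES = 1.05% × 2.667 = 2.800%.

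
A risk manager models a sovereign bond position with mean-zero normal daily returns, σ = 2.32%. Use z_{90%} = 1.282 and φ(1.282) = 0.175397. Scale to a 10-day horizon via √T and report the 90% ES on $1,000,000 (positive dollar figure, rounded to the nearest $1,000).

$129,000

σ_{10d} = 2.32% × √10 = 7.336%.
ES multiplier = φ(z)/(1−α) = 0.175397/0.1 = 1.754.
ES = 7.336% × 1.754 = 12.867%; on $1,000,000: $128,670.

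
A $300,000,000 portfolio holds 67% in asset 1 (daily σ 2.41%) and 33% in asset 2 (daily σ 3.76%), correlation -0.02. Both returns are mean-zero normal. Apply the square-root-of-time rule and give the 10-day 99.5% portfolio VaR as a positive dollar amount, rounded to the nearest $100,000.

σ_p = √(0.67²·2.41² + 0.33²·3.76² + 2·-0.02·0.67·0.33·2.41·3.76) = 2.017%.
σ_{10d} = 2.017% × √10 = 6.378%.
z(99.5%) = 2.576.
VaR = 2.576 × 6.378% = 16.430%; on $300,000,000 that is $49,290,000.

$49,300,000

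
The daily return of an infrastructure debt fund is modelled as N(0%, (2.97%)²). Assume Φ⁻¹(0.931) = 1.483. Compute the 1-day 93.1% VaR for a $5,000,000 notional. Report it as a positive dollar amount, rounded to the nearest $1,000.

VaR = z·σ = 1.483 × 2.97% = 4.405%.
On $5,000,000: 0.04405 × $5,000,000 = $220,250.

$220,000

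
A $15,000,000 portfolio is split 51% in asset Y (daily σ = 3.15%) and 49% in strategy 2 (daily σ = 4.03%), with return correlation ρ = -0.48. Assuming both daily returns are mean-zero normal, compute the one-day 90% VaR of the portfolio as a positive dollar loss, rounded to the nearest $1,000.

$356,000

σ_p² = 0.51²·3.15² + 0.49²·4.03² + 2·-0.48·0.51·0.49·3.15·4.03 = 3.4348 (%²).
σ_p = √3.4348 = 1.853%.
At 90%, z = 1.282.
VaR = 1.282 × 1.853% = 2.376%; on $15,000,000 that is $356,400.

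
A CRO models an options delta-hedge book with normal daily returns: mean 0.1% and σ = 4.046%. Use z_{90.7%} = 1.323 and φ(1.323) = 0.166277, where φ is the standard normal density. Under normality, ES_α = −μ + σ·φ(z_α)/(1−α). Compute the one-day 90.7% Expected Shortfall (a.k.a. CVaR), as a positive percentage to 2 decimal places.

Tail multiplier: φ(z)/(1−α) = 0.166277 / 0.093 = 1.788.
ES = −(0.1%) + 4.046% × 1.788 = 7.134%.

7.13%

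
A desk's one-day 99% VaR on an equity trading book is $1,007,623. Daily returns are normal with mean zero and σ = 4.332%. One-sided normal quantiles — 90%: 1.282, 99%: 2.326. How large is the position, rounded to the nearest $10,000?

VaR as a fraction of value: z·σ = 2.326 × 4.332% = 10.0762%.
Position = $1,007,623 / 0.100762 = $9,999,998.

$10,000,000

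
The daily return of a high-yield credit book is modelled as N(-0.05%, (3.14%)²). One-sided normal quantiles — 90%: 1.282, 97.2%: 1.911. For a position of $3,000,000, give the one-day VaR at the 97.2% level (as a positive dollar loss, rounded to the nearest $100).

$181,500

VaR = −μ + z·σ = −(-0.05%) + 1.911 × 3.14% = 6.051%.
On $3,000,000: 0.06051 × $3,000,000 = $181,530.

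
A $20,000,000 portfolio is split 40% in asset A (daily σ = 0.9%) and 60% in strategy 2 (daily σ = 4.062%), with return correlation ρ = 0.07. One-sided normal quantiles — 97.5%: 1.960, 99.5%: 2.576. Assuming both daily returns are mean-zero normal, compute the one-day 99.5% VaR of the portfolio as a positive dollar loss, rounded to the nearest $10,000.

$1,280,000

σ_p² = 0.4²·0.9² + 0.6²·4.062² + 2·0.07·0.4·0.6·0.9·4.062 = 6.1924 (%²).
σ_p = √6.1924 = 2.488%.
VaR = 2.576 × 2.488% = 6.409%; on $20,000,000 that is $1,281,800.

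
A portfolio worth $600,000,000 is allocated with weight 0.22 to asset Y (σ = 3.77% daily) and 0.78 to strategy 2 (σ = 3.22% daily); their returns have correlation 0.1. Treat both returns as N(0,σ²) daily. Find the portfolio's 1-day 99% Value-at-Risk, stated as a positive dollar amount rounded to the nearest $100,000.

σ_p² = 0.22²·3.77² + 0.78²·3.22² + 2·0.1·0.22·0.78·3.77·3.22 = 7.4127 (%²).
σ_p = √7.4127 = 2.723%.
At 99%, z = 2.326.
VaR = 2.326 × 2.723% = 6.334%; on $600,000,000 that is $38,004,000.

$38,000,000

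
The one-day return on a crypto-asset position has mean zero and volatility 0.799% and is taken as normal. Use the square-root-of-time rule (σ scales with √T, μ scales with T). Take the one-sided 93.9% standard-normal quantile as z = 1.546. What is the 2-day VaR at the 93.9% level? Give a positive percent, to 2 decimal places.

σ_{2d} = 0.799% × √2 = 1.130%.
VaR = 1.546 × 1.130% = 1.747%.

1.75%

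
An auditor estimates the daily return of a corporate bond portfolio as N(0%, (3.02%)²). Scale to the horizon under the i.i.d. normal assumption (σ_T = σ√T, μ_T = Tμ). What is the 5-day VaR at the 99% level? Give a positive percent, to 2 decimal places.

At 99%, z = 2.326.
σ_{5d} = 3.02% × √5 = 6.753%.
VaR = 2.326 × 6.753% = 15.707%.

15.71%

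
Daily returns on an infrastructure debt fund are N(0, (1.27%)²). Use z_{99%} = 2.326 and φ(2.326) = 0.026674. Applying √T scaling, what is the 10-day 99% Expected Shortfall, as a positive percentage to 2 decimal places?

10.71%

σ_{10d} = 1.27% × √10 = 4.016%.
ES multiplier = φ(z)/(1−α) = 0.026674/0.01 = 2.667.
ES = 4.016% × 2.667 = 10.711%.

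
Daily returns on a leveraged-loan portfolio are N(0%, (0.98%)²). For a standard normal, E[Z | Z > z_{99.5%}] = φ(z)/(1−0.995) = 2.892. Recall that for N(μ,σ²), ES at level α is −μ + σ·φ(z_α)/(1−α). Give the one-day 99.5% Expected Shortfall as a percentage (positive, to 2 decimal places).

ES = 0.98% × 2.892 = 2.834%.

2.83%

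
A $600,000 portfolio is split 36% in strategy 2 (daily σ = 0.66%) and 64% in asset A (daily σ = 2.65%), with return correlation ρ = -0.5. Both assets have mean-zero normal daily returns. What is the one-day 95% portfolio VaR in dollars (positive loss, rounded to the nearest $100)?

$15,700

σ_p² = 0.36²·0.66² + 0.64²·2.65² + 2·-0.5·0.36·0.64·0.66·2.65 = 2.5299 (%²).
σ_p = √2.5299 = 1.591%.
At 95%, z = 1.645.
VaR = 1.645 × 1.591% = 2.617%; on $600,000 that is $15,702.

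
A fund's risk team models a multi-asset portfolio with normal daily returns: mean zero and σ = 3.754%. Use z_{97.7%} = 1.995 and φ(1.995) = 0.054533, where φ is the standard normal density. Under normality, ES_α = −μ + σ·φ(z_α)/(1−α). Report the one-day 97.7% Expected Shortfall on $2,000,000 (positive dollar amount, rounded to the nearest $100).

Tail multiplier: φ(z)/(1−α) = 0.054533 / 0.023 = 2.371.
ES = 3.754% × 2.371 = 8.901%.
On $2,000,000: 0.08901 × $2,000,000 = $178,020.

$178,000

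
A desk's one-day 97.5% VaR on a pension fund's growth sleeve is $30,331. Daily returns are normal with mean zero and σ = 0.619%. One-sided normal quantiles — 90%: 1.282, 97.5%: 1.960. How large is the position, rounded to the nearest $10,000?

$2,500,000

VaR as a fraction of value: z·σ = 1.960 × 0.619% = 1.21324%.
Position = $30,331 / 0.0121324 = $2,500,000.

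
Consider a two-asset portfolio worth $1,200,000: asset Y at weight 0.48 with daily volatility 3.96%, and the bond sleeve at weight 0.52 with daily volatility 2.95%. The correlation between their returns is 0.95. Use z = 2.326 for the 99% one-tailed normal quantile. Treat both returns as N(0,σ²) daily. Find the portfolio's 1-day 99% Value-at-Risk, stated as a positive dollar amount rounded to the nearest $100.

$94,700

σ_p² = 0.48²·3.96² + 0.52²·2.95² + 2·0.95·0.48·0.52·3.96·2.95 = 11.5063 (%²).
σ_p = √11.5063 = 3.392%.
VaR = 2.326 × 3.392% = 7.890%; on $1,200,000 that is $94,680.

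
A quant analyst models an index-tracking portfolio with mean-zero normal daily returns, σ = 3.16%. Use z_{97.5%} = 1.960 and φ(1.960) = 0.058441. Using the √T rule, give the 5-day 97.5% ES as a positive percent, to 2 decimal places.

16.52%

σ_{5d} = 3.16% × √5 = 7.066%.
ES multiplier = φ(z)/(1−α) = 0.058441/0.025 = 2.338.
ES = 7.066% × 2.338 = 16.520%.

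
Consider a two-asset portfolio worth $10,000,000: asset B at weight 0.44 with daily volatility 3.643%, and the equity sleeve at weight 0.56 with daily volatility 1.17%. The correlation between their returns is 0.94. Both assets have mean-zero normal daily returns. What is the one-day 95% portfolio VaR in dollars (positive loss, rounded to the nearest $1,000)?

$367,000

σ_p² = 0.44²·3.643² + 0.56²·1.17² + 2·0.94·0.44·0.56·3.643·1.17 = 4.9731 (%²).
σ_p = √4.9731 = 2.230%.
At 95%, z = 1.645.
VaR = 1.645 × 2.230% = 3.668%; on $10,000,000 that is $366,800.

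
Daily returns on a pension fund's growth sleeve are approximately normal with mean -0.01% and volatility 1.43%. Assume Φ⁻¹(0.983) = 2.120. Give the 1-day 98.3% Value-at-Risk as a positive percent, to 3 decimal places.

3.042%

VaR = −μ + z·σ = −(-0.01%) + 2.120 × 1.43% = 3.042%.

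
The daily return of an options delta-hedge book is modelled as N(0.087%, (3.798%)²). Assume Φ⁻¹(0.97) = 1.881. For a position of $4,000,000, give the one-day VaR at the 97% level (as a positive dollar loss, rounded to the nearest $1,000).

VaR = −μ + z·σ = −(0.087%) + 1.881 × 3.798% = 7.057%.
On $4,000,000: 0.07057 × $4,000,000 = $282,280.

$282,000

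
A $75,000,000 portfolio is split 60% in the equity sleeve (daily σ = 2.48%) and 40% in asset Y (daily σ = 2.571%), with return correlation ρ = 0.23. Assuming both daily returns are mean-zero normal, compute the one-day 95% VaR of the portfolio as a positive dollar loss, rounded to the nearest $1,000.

σ_p² = 0.6²·2.48² + 0.4²·2.571² + 2·0.23·0.6·0.4·2.48·2.571 = 3.9757 (%²).
σ_p = √3.9757 = 1.994%.
At 95%, z = 1.645.
VaR = 1.645 × 1.994% = 3.280%; on $75,000,000 that is $2,460,000.

$2,460,000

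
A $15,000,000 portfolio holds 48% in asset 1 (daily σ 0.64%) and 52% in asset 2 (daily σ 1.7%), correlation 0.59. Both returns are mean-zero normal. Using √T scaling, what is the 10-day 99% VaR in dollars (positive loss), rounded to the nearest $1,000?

$1,207,000

σ_p = √(0.48²·0.64² + 0.52²·1.7² + 2·0.59·0.48·0.52·0.64·1.7) = 1.094%.
σ_{10d} = 1.094% × √10 = 3.460%.
z(99%) = 2.326.
VaR = 2.326 × 3.460% = 8.048%; on $15,000,000 that is $1,207,200.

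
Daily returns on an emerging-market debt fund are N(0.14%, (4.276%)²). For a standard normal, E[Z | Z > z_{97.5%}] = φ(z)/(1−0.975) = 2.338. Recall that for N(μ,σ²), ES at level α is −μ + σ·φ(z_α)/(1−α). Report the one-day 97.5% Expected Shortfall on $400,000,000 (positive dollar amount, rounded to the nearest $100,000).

ES = −(0.14%) + 4.276% × 2.338 = 9.857%.
On $400,000,000: 0.09857 × $400,000,000 = $39,428,000.

$39,400,000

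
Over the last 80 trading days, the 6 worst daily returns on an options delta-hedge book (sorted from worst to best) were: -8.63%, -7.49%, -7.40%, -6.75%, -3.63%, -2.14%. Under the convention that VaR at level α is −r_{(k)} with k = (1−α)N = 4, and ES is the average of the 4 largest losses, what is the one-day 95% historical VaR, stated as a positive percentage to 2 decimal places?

k = 4; the 4th lowest return is -6.75%, so VaR = 6.75%.

6.75%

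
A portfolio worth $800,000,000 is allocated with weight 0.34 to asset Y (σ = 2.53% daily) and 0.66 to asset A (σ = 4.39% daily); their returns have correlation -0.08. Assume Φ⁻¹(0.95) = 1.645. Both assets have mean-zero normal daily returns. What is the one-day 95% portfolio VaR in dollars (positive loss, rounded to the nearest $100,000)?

$38,900,000

σ_p² = 0.34²·2.53² + 0.66²·4.39² + 2·-0.08·0.34·0.66·2.53·4.39 = 8.7361 (%²).
σ_p = √8.7361 = 2.956%.
VaR = 1.645 × 2.956% = 4.863%; on $800,000,000 that is $38,904,000.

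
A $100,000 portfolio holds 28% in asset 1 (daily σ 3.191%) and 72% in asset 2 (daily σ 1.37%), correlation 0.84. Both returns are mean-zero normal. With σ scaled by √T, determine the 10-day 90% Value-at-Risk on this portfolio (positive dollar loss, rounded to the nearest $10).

$7,310

σ_p = √(0.28²·3.191² + 0.72²·1.37² + 2·0.84·0.28·0.72·3.191·1.37) = 1.803%.
σ_{10d} = 1.803% × √10 = 5.702%.
z(90%) = 1.282.
VaR = 1.282 × 5.702% = 7.310%; on $100,000 that is $7,310.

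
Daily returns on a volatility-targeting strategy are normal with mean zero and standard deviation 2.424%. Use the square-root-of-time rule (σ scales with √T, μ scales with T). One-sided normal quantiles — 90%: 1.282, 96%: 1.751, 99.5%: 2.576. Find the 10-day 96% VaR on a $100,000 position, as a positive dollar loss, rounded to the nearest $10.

σ_{10d} = 2.424% × √10 = 7.665%.
VaR = 1.751 × 7.665% = 13.421%.
On $100,000: 0.13421 × $100,000 = $13,421.

$13,420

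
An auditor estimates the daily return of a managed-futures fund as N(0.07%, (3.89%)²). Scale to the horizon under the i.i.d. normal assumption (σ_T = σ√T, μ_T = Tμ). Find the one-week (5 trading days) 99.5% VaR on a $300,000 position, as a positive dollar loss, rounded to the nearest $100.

$66,200

At 99.5%, z = 2.576.
σ_{5d} = 3.89% × √5 = 8.698%; μ_{5d} = 5 × 0.07% = 0.350%.
VaR = −(0.350%) + 2.576 × 8.698% = 22.056%.
On $300,000: 0.22056 × $300,000 = $66,168.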